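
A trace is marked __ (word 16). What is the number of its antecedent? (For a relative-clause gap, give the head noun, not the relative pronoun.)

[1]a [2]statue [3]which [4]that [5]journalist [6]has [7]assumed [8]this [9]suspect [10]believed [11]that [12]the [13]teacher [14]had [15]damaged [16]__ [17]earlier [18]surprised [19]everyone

2

The gap at 16 is the object of "damaged", inside a relative clause.
The relative pronoun is "which" (word 3); it is bound by the head noun immediately before it.
Its filler is the head noun "statue", at word 2.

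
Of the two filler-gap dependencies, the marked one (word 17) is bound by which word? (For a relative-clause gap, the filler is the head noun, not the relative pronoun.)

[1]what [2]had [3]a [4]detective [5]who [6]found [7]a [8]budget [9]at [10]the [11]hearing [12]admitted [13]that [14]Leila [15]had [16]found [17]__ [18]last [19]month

The marked gap is the direct object of "found".
Its filler is the fronted wh-phrase "what", at word 1.
(The other dependency links word 4 to a gap after word 5.)

1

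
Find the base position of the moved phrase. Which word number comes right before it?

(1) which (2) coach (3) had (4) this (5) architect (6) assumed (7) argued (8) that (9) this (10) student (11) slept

6

The displaced element is "which coach" (word 2).
It is linked across 1 clause boundary (Ø).
It functions as the subject of "argued", so the gap sits immediately after word 6 ("assumed").
Base order: This architect had assumed which coach argued that this student slept.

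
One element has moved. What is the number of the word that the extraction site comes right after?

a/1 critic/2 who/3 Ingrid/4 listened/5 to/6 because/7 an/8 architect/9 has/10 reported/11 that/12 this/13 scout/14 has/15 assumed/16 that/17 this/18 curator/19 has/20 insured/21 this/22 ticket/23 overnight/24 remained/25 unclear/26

6

The displaced element is "a critic" (word 2).
It functions as the object of the preposition "to" of "listened", so the gap sits immediately after word 6 ("to").
Base order: Ingrid listened to a critic because an architect has reported that this scout has assumed that this curator has insured this ticket overnight.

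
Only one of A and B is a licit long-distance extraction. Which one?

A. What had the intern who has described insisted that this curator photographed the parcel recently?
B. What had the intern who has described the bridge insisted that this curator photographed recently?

B

In A, the wh-phrase is extracted from inside a complex-NP island (relative clause) (introduced by "who"), which blocks movement.
In B, the extraction path crosses only that-complement boundaries, which are transparent.
So B is grammatical.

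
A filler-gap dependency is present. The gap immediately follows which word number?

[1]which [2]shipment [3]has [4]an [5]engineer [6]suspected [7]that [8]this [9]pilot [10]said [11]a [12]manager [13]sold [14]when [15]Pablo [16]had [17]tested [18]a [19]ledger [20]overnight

The displaced element is "which shipment" (word 2).
It is linked across 2 clause boundaries (that → Ø).
It functions as the direct object of "sold", so the gap sits immediately after word 13 ("sold").
Base order: An engineer has suspected that this pilot said a manager sold which shipment when Pablo had tested a ledger overnight.

13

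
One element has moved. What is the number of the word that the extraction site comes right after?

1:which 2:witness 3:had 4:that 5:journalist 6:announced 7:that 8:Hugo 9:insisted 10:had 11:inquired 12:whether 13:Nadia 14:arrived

The displaced element is "which witness" (word 2).
It is linked across 2 clause boundaries (that → Ø).
It functions as the subject of "inquired", so the gap sits immediately after word 9 ("insisted").
Base order: That journalist had announced that Hugo insisted which witness had inquired whether Nadia arrived.

9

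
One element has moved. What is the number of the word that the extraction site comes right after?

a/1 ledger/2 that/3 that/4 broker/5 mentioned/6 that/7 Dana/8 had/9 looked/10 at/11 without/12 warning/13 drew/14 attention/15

The displaced element is "a ledger" (word 2).
It is linked across 1 clause boundary (that).
It functions as the object of the preposition "at" of "looked", so the gap sits immediately after word 11 ("at").
Base order: That broker mentioned that Dana had looked at a ledger without warning.

11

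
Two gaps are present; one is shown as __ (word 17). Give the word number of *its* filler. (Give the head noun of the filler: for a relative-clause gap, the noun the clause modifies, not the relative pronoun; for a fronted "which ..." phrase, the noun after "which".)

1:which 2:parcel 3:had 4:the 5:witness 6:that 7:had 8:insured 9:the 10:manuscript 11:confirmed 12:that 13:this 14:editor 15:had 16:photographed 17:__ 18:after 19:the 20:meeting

The marked gap is the direct object of "photographed".
Its filler is the fronted wh-phrase "which parcel", at word 2.
(The other dependency links word 5 to a gap after word 6.)

2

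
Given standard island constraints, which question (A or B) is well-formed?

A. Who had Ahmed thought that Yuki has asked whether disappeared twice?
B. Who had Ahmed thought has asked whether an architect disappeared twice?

B

In A, the wh-phrase is extracted from inside a wh-island (introduced by "whether"), which blocks movement.
In B, the extraction path crosses only that-complement boundaries, which are transparent.
So B is grammatical.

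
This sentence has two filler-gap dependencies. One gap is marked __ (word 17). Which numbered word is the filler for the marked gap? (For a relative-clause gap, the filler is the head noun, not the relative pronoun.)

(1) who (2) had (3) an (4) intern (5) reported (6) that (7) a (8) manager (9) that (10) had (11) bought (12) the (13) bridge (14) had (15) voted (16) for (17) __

The marked gap is the object of the preposition "for" of "voted".
Its filler is the fronted wh-phrase "who", at word 1.
(The other dependency links word 8 to a gap after word 9.)

1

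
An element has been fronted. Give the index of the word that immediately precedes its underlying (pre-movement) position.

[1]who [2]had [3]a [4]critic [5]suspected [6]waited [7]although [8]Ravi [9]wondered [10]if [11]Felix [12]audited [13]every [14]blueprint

The displaced element is "who" (word 1).
It is linked across 1 clause boundary (Ø).
It functions as the subject of "waited", so the gap sits immediately after word 5 ("suspected").
Base order: A critic had suspected that who waited although Ravi wondered if Felix audited every blueprint.

5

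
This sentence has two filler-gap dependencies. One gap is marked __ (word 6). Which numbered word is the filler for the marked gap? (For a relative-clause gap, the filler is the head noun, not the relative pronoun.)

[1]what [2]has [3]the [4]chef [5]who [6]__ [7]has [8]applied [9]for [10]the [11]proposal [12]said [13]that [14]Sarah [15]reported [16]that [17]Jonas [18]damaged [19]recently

The marked gap is inside the relative clause, the subject of "applied".
Its filler is the head noun "chef" (via "who"), at word 4.
(The other dependency links word 1 to a gap after word 18.)

4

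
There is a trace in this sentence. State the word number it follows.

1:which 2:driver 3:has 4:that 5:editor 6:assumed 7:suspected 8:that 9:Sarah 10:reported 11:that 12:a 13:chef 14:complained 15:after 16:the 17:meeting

6

The displaced element is "which driver" (word 2).
It is linked across 1 clause boundary (Ø).
It functions as the subject of "suspected", so the gap sits immediately after word 6 ("assumed").
Base order: That editor has assumed that which driver suspected that Sarah reported that a chef complained after the meeting.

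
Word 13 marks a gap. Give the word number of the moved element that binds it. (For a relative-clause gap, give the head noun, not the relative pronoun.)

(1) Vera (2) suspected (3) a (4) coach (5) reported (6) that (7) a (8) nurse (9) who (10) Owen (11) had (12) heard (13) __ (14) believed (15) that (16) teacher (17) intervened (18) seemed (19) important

8

The gap at 13 is the subject of "believed", inside a relative clause.
The relative pronoun is "who" (word 9); it is bound by the head noun immediately before it.
Its filler is the head noun "nurse", at word 8.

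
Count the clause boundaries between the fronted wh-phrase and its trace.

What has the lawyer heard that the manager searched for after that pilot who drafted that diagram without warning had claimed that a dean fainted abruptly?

"what" is extracted from the PP object of "searched".
Boundaries crossed, outermost first: [that] — 1 in total.

1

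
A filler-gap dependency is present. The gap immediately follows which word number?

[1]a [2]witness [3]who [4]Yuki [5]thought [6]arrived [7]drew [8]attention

The displaced element is "a witness" (word 2).
It is linked across 1 clause boundary (Ø).
It functions as the subject of "arrived", so the gap sits immediately after word 5 ("thought").
Base order: Yuki thought a witness arrived.

5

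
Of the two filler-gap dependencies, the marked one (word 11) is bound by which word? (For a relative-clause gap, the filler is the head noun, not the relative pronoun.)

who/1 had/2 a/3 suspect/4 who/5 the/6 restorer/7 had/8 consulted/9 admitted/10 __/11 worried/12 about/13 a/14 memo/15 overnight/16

1

The marked gap is the subject of "worried".
Its filler is the fronted wh-phrase "who", at word 1.
(The other dependency links word 4 to a gap after word 9.)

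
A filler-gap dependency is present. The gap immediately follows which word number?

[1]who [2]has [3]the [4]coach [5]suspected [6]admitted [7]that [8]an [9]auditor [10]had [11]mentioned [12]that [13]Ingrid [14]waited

5

The displaced element is "who" (word 1).
It is linked across 1 clause boundary (Ø).
It functions as the subject of "admitted", so the gap sits immediately after word 5 ("suspected").
Base order: The coach has suspected that who admitted that an auditor had mentioned that Ingrid waited.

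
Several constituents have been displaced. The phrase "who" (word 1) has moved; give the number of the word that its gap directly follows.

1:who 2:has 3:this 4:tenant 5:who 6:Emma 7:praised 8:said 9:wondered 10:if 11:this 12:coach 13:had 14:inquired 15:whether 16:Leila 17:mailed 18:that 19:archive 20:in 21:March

8

The displaced element is "who" (word 1).
It is linked across 1 clause boundary (Ø).
It functions as the subject of "wondered", so the gap sits immediately after word 8 ("said").
Base order: This tenant who Emma praised has said who wondered if this coach had inquired whether Leila mailed that archive in March.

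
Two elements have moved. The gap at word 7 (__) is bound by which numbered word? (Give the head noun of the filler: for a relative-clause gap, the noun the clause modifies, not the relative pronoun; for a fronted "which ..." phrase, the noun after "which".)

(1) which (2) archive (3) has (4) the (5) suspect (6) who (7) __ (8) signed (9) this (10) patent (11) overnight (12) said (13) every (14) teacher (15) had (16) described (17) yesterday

5

The marked gap is inside the relative clause, the subject of "signed".
Its filler is the head noun "suspect" (via "who"), at word 5.
(The other dependency links word 2 to a gap after word 16.)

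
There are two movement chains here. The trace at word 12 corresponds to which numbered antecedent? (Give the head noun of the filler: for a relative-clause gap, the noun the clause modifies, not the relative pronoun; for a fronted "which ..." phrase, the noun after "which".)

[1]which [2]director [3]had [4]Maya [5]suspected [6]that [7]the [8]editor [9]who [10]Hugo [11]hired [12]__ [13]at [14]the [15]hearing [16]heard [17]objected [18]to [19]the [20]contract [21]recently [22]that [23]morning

8

The marked gap is inside the relative clause, the direct object of "hired".
Its filler is the head noun "editor" (via "who"), at word 8.
(The other dependency links word 2 to a gap after word 16.)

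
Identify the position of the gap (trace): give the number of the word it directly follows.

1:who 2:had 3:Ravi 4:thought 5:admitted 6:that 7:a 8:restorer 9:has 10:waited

4

The displaced element is "who" (word 1).
It is linked across 1 clause boundary (Ø).
It functions as the subject of "admitted", so the gap sits immediately after word 4 ("thought").
Base order: Ravi had thought who admitted that a restorer has waited.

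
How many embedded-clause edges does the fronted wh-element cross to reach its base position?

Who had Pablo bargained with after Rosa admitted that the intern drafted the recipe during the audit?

0

"who" originates inside the matrix clause — no clause boundary is crossed.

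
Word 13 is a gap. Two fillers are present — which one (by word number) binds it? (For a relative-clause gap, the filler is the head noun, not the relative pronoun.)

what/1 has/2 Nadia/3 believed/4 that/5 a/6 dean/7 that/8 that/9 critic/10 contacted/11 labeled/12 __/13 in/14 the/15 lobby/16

1

The marked gap is the direct object of "labeled".
Its filler is the fronted wh-phrase "what", at word 1.
(The other dependency links word 7 to a gap after word 11.)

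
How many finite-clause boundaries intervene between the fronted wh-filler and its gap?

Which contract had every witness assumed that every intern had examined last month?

1

"which contract" is extracted from the object of "examined".
Boundaries crossed, outermost first: [that] — 1 in total.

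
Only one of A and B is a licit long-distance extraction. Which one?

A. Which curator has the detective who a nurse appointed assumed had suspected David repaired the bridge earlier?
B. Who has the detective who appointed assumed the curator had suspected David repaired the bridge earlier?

A

In B, the wh-phrase is extracted from inside a complex-NP island (relative clause) (introduced by "who"), which blocks movement.
In A, the extraction path crosses only that-complement boundaries, which are transparent.
So A is grammatical.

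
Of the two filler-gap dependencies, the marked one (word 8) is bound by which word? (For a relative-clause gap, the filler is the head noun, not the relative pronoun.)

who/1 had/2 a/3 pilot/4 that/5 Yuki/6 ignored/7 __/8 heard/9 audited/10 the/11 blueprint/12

4

The marked gap is inside the relative clause, the direct object of "ignored".
Its filler is the head noun "pilot" (via "that"), at word 4.
(The other dependency links word 1 to a gap after word 9.)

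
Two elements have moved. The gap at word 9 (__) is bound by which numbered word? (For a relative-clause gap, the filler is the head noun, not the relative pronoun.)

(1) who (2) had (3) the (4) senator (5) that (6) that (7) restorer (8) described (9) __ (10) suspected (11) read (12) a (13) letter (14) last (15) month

The marked gap is inside the relative clause, the direct object of "described".
Its filler is the head noun "senator" (via "that"), at word 4.
(The other dependency links word 1 to a gap after word 10.)

4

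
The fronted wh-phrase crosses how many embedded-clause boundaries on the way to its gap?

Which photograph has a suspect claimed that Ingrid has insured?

"which photograph" is extracted from the object of "insured".
Boundaries crossed, outermost first: [that] — 1 in total.

1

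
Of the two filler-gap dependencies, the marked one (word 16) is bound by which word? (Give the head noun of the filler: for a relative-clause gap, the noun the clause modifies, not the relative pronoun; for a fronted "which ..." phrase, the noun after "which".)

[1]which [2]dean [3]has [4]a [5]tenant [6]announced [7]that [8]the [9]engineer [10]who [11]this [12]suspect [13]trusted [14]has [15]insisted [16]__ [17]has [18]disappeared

The marked gap is the subject of "disappeared".
Its filler is the fronted wh-phrase "which dean", at word 2.
(The other dependency links word 9 to a gap after word 13.)

2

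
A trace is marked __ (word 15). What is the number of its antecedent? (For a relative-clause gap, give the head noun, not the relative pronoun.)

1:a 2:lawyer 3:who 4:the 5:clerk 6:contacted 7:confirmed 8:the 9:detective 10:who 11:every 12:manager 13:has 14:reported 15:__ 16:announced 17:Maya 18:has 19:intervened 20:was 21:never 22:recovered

The gap at 15 is the subject of "announced", inside a relative clause.
The relative pronoun is "who" (word 10); it is bound by the head noun immediately before it.
Its filler is the head noun "detective", at word 9.

9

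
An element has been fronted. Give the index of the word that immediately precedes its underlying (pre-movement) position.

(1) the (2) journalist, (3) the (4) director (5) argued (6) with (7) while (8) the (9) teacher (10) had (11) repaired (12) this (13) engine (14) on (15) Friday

6

The displaced element is "the journalist" (word 2).
It functions as the object of the preposition "with" of "argued", so the gap sits immediately after word 6 ("with").
Base order: The director argued with the journalist while the teacher had repaired this engine on Friday.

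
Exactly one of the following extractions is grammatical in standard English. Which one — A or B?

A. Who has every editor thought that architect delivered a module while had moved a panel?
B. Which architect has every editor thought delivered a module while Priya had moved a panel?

B

In A, the wh-phrase is extracted from inside an adjunct island (introduced by "while"), which blocks movement.
In B, the extraction path crosses only that-complement boundaries, which are transparent.
So B is grammatical.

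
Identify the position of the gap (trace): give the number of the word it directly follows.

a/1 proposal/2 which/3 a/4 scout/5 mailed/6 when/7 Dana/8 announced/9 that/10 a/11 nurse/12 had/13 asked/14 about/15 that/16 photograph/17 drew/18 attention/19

6

The displaced element is "a proposal" (word 2).
It functions as the direct object of "mailed", so the gap sits immediately after word 6 ("mailed").
Base order: A scout mailed a proposal when Dana announced that a nurse had asked about that photograph.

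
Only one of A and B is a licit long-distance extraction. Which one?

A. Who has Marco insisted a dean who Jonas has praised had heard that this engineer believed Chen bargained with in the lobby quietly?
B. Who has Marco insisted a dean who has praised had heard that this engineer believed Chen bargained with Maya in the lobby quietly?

In B, the wh-phrase is extracted from inside a complex-NP island (relative clause) (introduced by "who"), which blocks movement.
In A, the extraction path crosses only that-complement boundaries, which are transparent.
So A is grammatical.

A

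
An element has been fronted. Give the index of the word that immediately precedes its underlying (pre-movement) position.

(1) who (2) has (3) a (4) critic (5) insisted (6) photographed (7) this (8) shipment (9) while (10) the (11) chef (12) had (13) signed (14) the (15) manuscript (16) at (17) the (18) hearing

The displaced element is "who" (word 1).
It is linked across 1 clause boundary (Ø).
It functions as the subject of "photographed", so the gap sits immediately after word 5 ("insisted").
Base order: A critic has insisted that who photographed this shipment while the chef had signed the manuscript at the hearing.

5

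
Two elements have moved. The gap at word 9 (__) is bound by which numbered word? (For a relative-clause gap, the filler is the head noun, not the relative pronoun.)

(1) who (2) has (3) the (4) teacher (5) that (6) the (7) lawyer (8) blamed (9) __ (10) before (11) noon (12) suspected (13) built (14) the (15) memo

The marked gap is inside the relative clause, the direct object of "blamed".
Its filler is the head noun "teacher" (via "that"), at word 4.
(The other dependency links word 1 to a gap after word 12.)

4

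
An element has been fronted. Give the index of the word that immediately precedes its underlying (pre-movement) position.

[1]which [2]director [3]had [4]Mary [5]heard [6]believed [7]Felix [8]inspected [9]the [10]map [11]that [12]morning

5

The displaced element is "which director" (word 2).
It is linked across 1 clause boundary (Ø).
It functions as the subject of "believed", so the gap sits immediately after word 5 ("heard").
Base order: Mary had heard that which director believed Felix inspected the map that morning.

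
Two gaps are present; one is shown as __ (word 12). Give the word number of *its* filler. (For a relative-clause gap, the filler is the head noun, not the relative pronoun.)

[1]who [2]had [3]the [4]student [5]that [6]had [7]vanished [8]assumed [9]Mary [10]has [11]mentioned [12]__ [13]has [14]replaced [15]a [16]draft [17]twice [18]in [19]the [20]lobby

1

The marked gap is the subject of "replaced".
Its filler is the fronted wh-phrase "who", at word 1.
(The other dependency links word 4 to a gap after word 5.)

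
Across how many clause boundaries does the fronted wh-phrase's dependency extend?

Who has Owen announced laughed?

1

"who" is extracted from the subject of "laughed".
Boundaries crossed, outermost first: [Ø] — 1 in total.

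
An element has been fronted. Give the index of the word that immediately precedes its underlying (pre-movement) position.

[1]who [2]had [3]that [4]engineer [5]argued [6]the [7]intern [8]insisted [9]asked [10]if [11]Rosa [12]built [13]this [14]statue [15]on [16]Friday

The displaced element is "who" (word 1).
It is linked across 2 clause boundaries (Ø → Ø).
It functions as the subject of "asked", so the gap sits immediately after word 8 ("insisted").
Base order: That engineer had argued the intern insisted that who asked if Rosa built this statue on Friday.

8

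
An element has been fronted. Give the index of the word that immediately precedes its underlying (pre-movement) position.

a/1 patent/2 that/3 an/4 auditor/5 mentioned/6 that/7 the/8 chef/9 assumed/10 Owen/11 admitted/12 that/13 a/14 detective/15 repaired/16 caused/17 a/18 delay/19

The displaced element is "a patent" (word 2).
It is linked across 3 clause boundaries (that → Ø → that).
It functions as the direct object of "repaired", so the gap sits immediately after word 16 ("repaired").
Base order: An auditor mentioned that the chef assumed Owen admitted that a detective repaired a patent.

16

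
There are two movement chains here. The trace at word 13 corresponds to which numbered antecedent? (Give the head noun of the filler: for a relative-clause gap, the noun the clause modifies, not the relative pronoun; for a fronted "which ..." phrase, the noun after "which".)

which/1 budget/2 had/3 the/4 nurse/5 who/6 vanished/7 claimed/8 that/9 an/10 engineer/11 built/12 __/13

2

The marked gap is the direct object of "built".
Its filler is the fronted wh-phrase "which budget", at word 2.
(The other dependency links word 5 to a gap after word 6.)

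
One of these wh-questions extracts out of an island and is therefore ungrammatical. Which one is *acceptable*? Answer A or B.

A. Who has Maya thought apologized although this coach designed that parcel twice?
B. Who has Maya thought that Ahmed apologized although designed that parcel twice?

In B, the wh-phrase is extracted from inside an adjunct island (introduced by "although"), which blocks movement.
In A, the extraction path crosses only that-complement boundaries, which are transparent.
So A is grammatical.

A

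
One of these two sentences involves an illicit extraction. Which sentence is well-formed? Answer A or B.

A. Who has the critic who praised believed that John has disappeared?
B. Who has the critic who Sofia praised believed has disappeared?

In A, the wh-phrase is extracted from inside a complex-NP island (relative clause) (introduced by "who"), which blocks movement.
In B, the extraction path crosses only that-complement boundaries, which are transparent.
So B is grammatical.

B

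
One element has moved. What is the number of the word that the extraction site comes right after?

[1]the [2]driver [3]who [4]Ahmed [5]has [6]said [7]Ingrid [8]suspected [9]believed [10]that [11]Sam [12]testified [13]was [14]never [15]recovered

8

The displaced element is "the driver" (word 2).
It is linked across 2 clause boundaries (Ø → Ø).
It functions as the subject of "believed", so the gap sits immediately after word 8 ("suspected").
Base order: Ahmed has said Ingrid suspected that the driver believed that Sam testified.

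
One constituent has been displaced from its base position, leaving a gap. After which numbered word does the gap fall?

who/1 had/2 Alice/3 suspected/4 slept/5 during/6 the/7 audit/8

The displaced element is "who" (word 1).
It is linked across 1 clause boundary (Ø).
It functions as the subject of "slept", so the gap sits immediately after word 4 ("suspected").
Base order: Alice had suspected that who slept during the audit.

4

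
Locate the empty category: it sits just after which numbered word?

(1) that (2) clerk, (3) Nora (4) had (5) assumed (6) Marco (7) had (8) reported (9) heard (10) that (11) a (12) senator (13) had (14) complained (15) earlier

The displaced element is "that clerk" (word 2).
It is linked across 2 clause boundaries (Ø → Ø).
It functions as the subject of "heard", so the gap sits immediately after word 8 ("reported").
Base order: Nora had assumed Marco had reported that that clerk heard that a senator had complained earlier.

8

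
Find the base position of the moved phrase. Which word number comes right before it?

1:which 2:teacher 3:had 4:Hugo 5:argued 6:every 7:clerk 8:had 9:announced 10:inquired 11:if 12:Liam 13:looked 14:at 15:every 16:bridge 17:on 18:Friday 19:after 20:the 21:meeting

9

The displaced element is "which teacher" (word 2).
It is linked across 2 clause boundaries (Ø → Ø).
It functions as the subject of "inquired", so the gap sits immediately after word 9 ("announced").
Base order: Hugo had argued every clerk had announced that which teacher inquired if Liam looked at every bridge on Friday after the meeting.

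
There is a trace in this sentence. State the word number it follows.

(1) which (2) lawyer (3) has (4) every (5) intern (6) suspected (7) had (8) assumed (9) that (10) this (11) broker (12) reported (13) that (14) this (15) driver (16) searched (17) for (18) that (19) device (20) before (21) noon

The displaced element is "which lawyer" (word 2).
It is linked across 1 clause boundary (Ø).
It functions as the subject of "assumed", so the gap sits immediately after word 6 ("suspected").
Base order: Every intern has suspected which lawyer had assumed that this broker reported that this driver searched for that device before noon.

6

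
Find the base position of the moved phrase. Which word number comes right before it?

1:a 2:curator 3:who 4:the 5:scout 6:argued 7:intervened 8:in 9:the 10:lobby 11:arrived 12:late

The displaced element is "a curator" (word 2).
It is linked across 1 clause boundary (Ø).
It functions as the subject of "intervened", so the gap sits immediately after word 6 ("argued").
Base order: The scout argued a curator intervened in the lobby.

6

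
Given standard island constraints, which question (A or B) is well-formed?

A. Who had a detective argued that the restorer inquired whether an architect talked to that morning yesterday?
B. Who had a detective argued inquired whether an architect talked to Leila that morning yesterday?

In A, the wh-phrase is extracted from inside a wh-island (introduced by "whether"), which blocks movement.
In B, the extraction path crosses only that-complement boundaries, which are transparent.
So B is grammatical.

B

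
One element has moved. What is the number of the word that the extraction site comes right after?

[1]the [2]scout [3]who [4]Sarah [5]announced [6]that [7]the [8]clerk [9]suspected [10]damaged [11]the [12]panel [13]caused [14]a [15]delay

The displaced element is "the scout" (word 2).
It is linked across 2 clause boundaries (that → Ø).
It functions as the subject of "damaged", so the gap sits immediately after word 9 ("suspected").
Base order: Sarah announced that the clerk suspected the scout damaged the panel.

9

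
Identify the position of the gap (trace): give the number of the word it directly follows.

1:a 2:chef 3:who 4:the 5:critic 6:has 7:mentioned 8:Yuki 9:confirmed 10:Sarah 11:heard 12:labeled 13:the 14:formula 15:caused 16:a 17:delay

11

The displaced element is "a chef" (word 2).
It is linked across 3 clause boundaries (Ø → Ø → Ø).
It functions as the subject of "labeled", so the gap sits immediately after word 11 ("heard").
Base order: The critic has mentioned Yuki confirmed Sarah heard that a chef labeled the formula.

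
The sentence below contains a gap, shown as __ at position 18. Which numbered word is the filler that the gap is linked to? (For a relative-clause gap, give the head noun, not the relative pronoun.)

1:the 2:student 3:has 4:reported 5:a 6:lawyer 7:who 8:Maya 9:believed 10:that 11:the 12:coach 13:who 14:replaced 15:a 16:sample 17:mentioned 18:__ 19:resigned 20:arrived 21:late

The gap at 18 is the subject of "resigned", inside a relative clause.
The relative pronoun is "who" (word 7); it is bound by the head noun immediately before it.
Its filler is the head noun "lawyer", at word 6.

6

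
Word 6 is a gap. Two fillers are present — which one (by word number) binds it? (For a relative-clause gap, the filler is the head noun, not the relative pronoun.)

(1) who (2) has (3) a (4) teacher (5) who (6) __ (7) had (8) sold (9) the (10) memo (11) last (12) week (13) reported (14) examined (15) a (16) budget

4

The marked gap is inside the relative clause, the subject of "sold".
Its filler is the head noun "teacher" (via "who"), at word 4.
(The other dependency links word 1 to a gap after word 13.)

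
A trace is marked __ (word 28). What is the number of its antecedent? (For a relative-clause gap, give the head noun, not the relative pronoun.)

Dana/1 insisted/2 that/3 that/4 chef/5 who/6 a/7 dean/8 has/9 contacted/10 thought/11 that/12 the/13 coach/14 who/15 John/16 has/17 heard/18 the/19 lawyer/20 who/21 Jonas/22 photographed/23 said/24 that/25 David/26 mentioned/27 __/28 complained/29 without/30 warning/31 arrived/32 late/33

The gap at 28 is the subject of "complained", inside a relative clause.
The relative pronoun is "who" (word 15); it is bound by the head noun immediately before it.
Its filler is the head noun "coach", at word 14.

14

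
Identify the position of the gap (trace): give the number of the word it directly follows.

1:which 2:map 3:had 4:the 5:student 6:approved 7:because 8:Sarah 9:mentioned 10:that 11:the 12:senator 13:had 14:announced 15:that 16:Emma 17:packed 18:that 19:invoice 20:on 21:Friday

6

The displaced element is "which map" (word 2).
It functions as the direct object of "approved", so the gap sits immediately after word 6 ("approved").
Base order: The student had approved which map because Sarah mentioned that the senator had announced that Emma packed that invoice on Friday.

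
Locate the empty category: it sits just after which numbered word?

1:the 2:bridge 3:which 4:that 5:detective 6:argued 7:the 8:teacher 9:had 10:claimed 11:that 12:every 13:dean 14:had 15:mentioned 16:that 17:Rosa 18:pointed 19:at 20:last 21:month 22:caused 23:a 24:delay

19

The displaced element is "the bridge" (word 2).
It is linked across 3 clause boundaries (Ø → that → that).
It functions as the object of the preposition "at" of "pointed", so the gap sits immediately after word 19 ("at").
Base order: That detective argued the teacher had claimed that every dean had mentioned that Rosa pointed at the bridge last month.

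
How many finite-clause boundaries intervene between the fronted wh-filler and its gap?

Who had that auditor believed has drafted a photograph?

1

"who" is extracted from the subject of "drafted".
Boundaries crossed, outermost first: [Ø] — 1 in total.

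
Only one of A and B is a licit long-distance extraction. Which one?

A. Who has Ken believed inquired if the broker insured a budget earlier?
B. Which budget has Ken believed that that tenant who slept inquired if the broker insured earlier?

In B, the wh-phrase is extracted from inside a wh-island (introduced by "if"), which blocks movement.
In A, the extraction path crosses only that-complement boundaries, which are transparent.
So A is grammatical.

A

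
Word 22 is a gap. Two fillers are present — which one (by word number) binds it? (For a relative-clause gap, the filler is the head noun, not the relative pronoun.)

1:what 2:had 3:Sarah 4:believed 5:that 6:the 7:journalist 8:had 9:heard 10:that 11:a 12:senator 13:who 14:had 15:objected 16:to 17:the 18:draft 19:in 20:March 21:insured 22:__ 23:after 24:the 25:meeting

1

The marked gap is the direct object of "insured".
Its filler is the fronted wh-phrase "what", at word 1.
(The other dependency links word 12 to a gap after word 13.)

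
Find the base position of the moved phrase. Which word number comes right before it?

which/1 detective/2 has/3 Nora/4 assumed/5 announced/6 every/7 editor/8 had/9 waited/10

5

The displaced element is "which detective" (word 2).
It is linked across 1 clause boundary (Ø).
It functions as the subject of "announced", so the gap sits immediately after word 5 ("assumed").
Base order: Nora has assumed that which detective announced every editor had waited.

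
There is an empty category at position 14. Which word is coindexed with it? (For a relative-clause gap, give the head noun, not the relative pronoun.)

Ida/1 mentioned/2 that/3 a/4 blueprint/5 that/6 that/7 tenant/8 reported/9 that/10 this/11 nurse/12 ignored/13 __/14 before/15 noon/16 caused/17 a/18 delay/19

The gap at 14 is the object of "ignored", inside a relative clause.
The relative pronoun is "that" (word 6); it is bound by the head noun immediately before it.
Its filler is the head noun "blueprint", at word 5.

5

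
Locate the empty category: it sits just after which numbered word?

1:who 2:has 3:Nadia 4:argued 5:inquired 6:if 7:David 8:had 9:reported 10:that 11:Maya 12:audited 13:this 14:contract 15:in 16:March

The displaced element is "who" (word 1).
It is linked across 1 clause boundary (Ø).
It functions as the subject of "inquired", so the gap sits immediately after word 4 ("argued").
Base order: Nadia has argued who inquired if David had reported that Maya audited this contract in March.

4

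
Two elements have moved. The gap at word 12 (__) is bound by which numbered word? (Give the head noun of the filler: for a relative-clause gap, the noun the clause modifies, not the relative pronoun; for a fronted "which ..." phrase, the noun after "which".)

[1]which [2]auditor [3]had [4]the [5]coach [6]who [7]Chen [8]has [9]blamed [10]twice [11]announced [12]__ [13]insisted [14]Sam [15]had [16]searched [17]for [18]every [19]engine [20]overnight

The marked gap is the subject of "insisted".
Its filler is the fronted wh-phrase "which auditor", at word 2.
(The other dependency links word 5 to a gap after word 9.)

2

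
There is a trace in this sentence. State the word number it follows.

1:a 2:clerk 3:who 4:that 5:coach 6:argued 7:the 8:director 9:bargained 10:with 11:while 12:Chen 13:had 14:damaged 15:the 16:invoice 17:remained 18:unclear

The displaced element is "a clerk" (word 2).
It is linked across 1 clause boundary (Ø).
It functions as the object of the preposition "with" of "bargained", so the gap sits immediately after word 10 ("with").
Base order: That coach argued the director bargained with a clerk while Chen had damaged the invoice.

10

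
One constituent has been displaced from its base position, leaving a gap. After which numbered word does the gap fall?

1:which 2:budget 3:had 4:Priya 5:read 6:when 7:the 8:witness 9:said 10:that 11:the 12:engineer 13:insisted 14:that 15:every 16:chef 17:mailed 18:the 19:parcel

5

The displaced element is "which budget" (word 2).
It functions as the direct object of "read", so the gap sits immediately after word 5 ("read").
Base order: Priya had read which budget when the witness said that the engineer insisted that every chef mailed the parcel.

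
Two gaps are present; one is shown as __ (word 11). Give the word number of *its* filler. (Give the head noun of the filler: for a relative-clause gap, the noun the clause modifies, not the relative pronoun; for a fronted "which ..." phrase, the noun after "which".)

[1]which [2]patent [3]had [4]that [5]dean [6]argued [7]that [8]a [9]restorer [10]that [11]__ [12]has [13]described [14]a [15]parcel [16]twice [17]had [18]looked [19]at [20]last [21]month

The marked gap is inside the relative clause, the subject of "described".
Its filler is the head noun "restorer" (via "that"), at word 9.
(The other dependency links word 2 to a gap after word 19.)

9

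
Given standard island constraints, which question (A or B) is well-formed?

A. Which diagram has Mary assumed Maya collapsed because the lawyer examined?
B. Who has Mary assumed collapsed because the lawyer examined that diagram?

In A, the wh-phrase is extracted from inside an adjunct island (introduced by "because"), which blocks movement.
In B, the extraction path crosses only that-complement boundaries, which are transparent.
So B is grammatical.

B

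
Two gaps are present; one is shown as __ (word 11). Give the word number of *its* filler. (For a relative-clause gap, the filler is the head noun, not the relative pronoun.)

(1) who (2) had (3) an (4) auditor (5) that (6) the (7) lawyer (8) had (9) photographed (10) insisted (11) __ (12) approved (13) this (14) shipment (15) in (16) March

1

The marked gap is the subject of "approved".
Its filler is the fronted wh-phrase "who", at word 1.
(The other dependency links word 4 to a gap after word 9.)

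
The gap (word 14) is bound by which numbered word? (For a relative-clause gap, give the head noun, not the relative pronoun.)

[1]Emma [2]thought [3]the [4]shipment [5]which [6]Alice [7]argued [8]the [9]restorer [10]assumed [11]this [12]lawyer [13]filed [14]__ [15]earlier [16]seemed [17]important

The gap at 14 is the object of "filed", inside a relative clause.
The relative pronoun is "which" (word 5); it is bound by the head noun immediately before it.
Its filler is the head noun "shipment", at word 4.

4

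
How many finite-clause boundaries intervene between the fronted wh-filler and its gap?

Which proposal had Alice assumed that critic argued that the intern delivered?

2

"which proposal" is extracted from the object of "delivered".
Boundaries crossed, outermost first: [Ø], [that] — 2 in total.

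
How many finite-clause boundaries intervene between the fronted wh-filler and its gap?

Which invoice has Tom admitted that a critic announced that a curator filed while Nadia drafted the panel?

2

"which invoice" is extracted from the object of "filed".
Boundaries crossed, outermost first: [that], [that] — 2 in total.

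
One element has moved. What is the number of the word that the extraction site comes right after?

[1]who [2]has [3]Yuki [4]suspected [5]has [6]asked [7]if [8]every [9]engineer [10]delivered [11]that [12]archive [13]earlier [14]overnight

The displaced element is "who" (word 1).
It is linked across 1 clause boundary (Ø).
It functions as the subject of "asked", so the gap sits immediately after word 4 ("suspected").
Base order: Yuki has suspected that who has asked if every engineer delivered that archive earlier overnight.

4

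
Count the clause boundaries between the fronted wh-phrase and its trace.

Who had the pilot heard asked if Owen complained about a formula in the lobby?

1

"who" is extracted from the subject of "asked".
Boundaries crossed, outermost first: [Ø] — 1 in total.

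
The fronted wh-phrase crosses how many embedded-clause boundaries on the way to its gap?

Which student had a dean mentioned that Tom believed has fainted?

2

"which student" is extracted from the subject of "fainted".
Boundaries crossed, outermost first: [that], [Ø] — 2 in total.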